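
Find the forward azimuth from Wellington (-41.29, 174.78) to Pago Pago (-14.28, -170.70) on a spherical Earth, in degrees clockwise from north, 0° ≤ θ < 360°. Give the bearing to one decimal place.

29.3°

Δλ = -170.70 − 174.78 = -345.48°; wrapped into (−180°, 180°]: 14.52°.
θ = atan2( sin Δλ · cos φ₂ , cos φ₁ · sin φ₂ − sin φ₁ · cos φ₂ · cos Δλ )
  = atan2(0.24297, 0.43372) = 29.258° → normalised to [0°, 360°): 29.258°.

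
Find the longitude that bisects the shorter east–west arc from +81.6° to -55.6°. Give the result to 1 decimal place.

+13.0°

Signed shortest Δλ from +81.6° to -55.6° is -137.2°.
Midpoint longitude = +81.6° + (-137.2°)/2 = +81.6° − 68.6° = +13.0°.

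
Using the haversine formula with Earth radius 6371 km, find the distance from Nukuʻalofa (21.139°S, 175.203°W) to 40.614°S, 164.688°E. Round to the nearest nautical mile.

Δλ = 164.688 − -175.203 = 339.891°; wrapped into (−180°, 180°]: -20.109°.
Δφ = -40.614 − -21.139 = -19.475°.
a = sin²(Δφ/2) + cos φ₁ · cos φ₂ · sin²(Δλ/2) = 0.050187.
c = 2·atan2(√a, √(1−a)) = 0.45188 rad → d = 6371·c ≈ 2878.96 km ≈ 1554.51 nmi.

1555 nmi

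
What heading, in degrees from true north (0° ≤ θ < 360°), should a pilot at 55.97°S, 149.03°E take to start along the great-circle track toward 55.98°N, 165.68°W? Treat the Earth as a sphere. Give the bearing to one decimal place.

Δλ = -165.68 − 149.03 = -314.71°; wrapped into (−180°, 180°]: 45.29°.
θ = atan2( sin Δλ · cos φ₂ , cos φ₁ · sin φ₂ − sin φ₁ · cos φ₂ · cos Δλ )
  = atan2(0.39761, 0.79004) = 26.715° → normalised to [0°, 360°): 26.715°.

26.7°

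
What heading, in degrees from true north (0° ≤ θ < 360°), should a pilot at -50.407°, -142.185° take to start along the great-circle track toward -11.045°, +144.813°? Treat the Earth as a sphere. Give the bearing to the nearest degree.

Δλ = 144.813 − -142.185 = 286.998°; wrapped into (−180°, 180°]: -73.002°.
θ = atan2( sin Δλ · cos φ₂ , cos φ₁ · sin φ₂ − sin φ₁ · cos φ₂ · cos Δλ )
  = atan2(-0.93860, 0.09900) = -83.979° → normalised to [0°, 360°): 276.021°.

276°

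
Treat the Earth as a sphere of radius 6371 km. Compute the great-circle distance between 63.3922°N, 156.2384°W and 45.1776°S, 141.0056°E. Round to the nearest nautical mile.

7164 nmi

Δλ = 141.0056 − -156.2384 = 297.2440°; wrapped into (−180°, 180°]: -62.7560°.
Δφ = -45.1776 − 63.3922 = -108.5698°.
a = sin²(Δφ/2) + cos φ₁ · cos φ₂ · sin²(Δλ/2) = 0.744824.
c = 2·atan2(√a, √(1−a)) = 2.08248 rad → d = 6371·c ≈ 13267.49 km ≈ 7163.87 nmi.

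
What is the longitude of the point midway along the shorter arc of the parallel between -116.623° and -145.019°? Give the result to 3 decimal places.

-130.821°

Signed shortest Δλ from -116.623° to -145.019° is -28.396°.
Midpoint longitude = -116.623° + (-28.396°)/2 = -116.623° − 14.198° = -130.821°.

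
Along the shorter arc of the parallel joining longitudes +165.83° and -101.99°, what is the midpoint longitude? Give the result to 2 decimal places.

-148.08°

Signed shortest Δλ from +165.83° to -101.99° is +92.18°.
Midpoint longitude = +165.83° + (+92.18°)/2 = +165.83° + 46.09° = +211.92°.
Normalise into (−180°, 180°]: -148.08°.
(The naïve average (+165.83 + -101.99)/2 = 31.92° is on the wrong side of the globe.)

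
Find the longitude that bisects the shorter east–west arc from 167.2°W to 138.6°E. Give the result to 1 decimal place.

Signed shortest Δλ from -167.2° to +138.6° is -54.2°.
Midpoint longitude = -167.2° + (-54.2°)/2 = -167.2° − 27.1° = -194.3°.
Normalise into (−180°, 180°]: +165.7°.
(The naïve average (-167.2 + +138.6)/2 = -14.3° is on the wrong side of the globe.)

165.7°E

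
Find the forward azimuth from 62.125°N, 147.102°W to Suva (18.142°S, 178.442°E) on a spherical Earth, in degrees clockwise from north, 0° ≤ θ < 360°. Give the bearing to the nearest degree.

213°

Δλ = 178.442 − -147.102 = 325.544°; wrapped into (−180°, 180°]: -34.456°.
θ = atan2( sin Δλ · cos φ₂ , cos φ₁ · sin φ₂ − sin φ₁ · cos φ₂ · cos Δλ )
  = atan2(-0.53765, -0.83823) = -147.324° → normalised to [0°, 360°): 212.676°.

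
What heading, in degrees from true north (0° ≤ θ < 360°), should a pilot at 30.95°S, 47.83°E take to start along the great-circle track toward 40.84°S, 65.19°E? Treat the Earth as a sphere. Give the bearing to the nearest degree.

Δλ = 65.19 − 47.83 = 17.36°.
θ = atan2( sin Δλ · cos φ₂ , cos φ₁ · sin φ₂ − sin φ₁ · cos φ₂ · cos Δλ )
  = atan2(0.22573, -0.18948) = 130.010° → normalised to [0°, 360°): 130.010°.

130°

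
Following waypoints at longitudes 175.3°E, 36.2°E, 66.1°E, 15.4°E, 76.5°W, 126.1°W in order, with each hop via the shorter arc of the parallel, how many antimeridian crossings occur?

Leg 1: +175.3° → +36.2°, shortest Δλ = -139.1° (west) — does not cross 180°.
Leg 2: +36.2° → +66.1°, shortest Δλ = 29.9° (east) — does not cross 180°.
Leg 3: +66.1° → +15.4°, shortest Δλ = -50.7° (west) — does not cross 180°.
Leg 4: +15.4° → -76.5°, shortest Δλ = -91.9° (west) — does not cross 180°.
Leg 5: -76.5° → -126.1°, shortest Δλ = -49.6° (west) — does not cross 180°.
Total crossings: 0.

0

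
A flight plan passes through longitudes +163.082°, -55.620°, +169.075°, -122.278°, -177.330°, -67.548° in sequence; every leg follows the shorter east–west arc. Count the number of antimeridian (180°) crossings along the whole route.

Leg 1: +163.082° → -55.620°, shortest Δλ = 141.298° (east) — crosses 180°.
Leg 2: -55.620° → +169.075°, shortest Δλ = -135.305° (west) — crosses 180°.
Leg 3: +169.075° → -122.278°, shortest Δλ = 68.647° (east) — crosses 180°.
Leg 4: -122.278° → -177.330°, shortest Δλ = -55.052° (west) — does not cross 180°.
Leg 5: -177.330° → -67.548°, shortest Δλ = 109.782° (east) — does not cross 180°.
Total crossings: 3.

3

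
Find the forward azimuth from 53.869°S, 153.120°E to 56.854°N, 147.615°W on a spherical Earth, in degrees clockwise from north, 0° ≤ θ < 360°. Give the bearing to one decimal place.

33.2°

Δλ = -147.615 − 153.120 = -300.735°; wrapped into (−180°, 180°]: 59.265°.
θ = atan2( sin Δλ · cos φ₂ , cos φ₁ · sin φ₂ − sin φ₁ · cos φ₂ · cos Δλ )
  = atan2(0.46997, 0.71938) = 33.157° → normalised to [0°, 360°): 33.157°.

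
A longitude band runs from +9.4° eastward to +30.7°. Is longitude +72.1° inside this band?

No

Band width going east from +9.4° to +30.7°: ((30.7 − 9.4) mod 360) = 21.3°.
Offset of +72.1° east of the west edge: ((72.1 − 9.4) mod 360) = 62.7°.
62.7° > 21.3° ⇒ outside.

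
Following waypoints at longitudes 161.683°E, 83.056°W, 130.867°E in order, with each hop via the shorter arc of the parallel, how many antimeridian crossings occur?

2

Leg 1: +161.683° → -83.056°, shortest Δλ = 115.261° (east) — crosses 180°.
Leg 2: -83.056° → +130.867°, shortest Δλ = -146.077° (west) — crosses 180°.
Total crossings: 2.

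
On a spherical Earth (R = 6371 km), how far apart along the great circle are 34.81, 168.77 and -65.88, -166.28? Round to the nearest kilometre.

11400 km

Δλ = -166.28 − 168.77 = -335.05°; wrapped into (−180°, 180°]: 24.95°.
Δφ = -65.88 − 34.81 = -100.69°.
a = sin²(Δφ/2) + cos φ₁ · cos φ₂ · sin²(Δλ/2) = 0.608404.
c = 2·atan2(√a, √(1−a)) = 1.78934 rad → d = 6371·c ≈ 11399.88 km.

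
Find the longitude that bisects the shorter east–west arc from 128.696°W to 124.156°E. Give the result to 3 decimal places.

Signed shortest Δλ from -128.696° to +124.156° is -107.148°.
Midpoint longitude = -128.696° + (-107.148°)/2 = -128.696° − 53.574° = -182.270°.
Normalise into (−180°, 180°]: +177.730°.
(The naïve average (-128.696 + +124.156)/2 = -2.27° is on the wrong side of the globe.)

177.730°E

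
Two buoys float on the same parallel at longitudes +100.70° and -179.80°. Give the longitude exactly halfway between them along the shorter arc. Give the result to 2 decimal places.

+140.45°

Signed shortest Δλ from +100.70° to -179.80° is +79.50°.
Midpoint longitude = +100.70° + (+79.50°)/2 = +100.70° + 39.75° = +140.45°.
(The naïve average (+100.70 + -179.80)/2 = -39.55° is on the wrong side of the globe.)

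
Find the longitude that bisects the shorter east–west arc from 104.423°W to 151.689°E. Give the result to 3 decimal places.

Signed shortest Δλ from -104.423° to +151.689° is -103.888°.
Midpoint longitude = -104.423° + (-103.888°)/2 = -104.423° − 51.944° = -156.367°.
(The naïve average (-104.423 + +151.689)/2 = 23.633° is on the wrong side of the globe.)

156.367°W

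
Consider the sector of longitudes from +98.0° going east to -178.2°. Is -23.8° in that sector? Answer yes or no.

No

Band width going east from +98.0° to -178.2°: ((-178.2 − 98.0) mod 360) = 83.8°.
Offset of -23.8° east of the west edge: ((-23.8 − 98.0) mod 360) = 238.2°.
238.2° > 83.8° ⇒ outside.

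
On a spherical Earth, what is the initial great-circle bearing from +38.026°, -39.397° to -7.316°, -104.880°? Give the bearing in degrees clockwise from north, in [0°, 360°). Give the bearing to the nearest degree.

Δλ = -104.880 − -39.397 = -65.483°.
θ = atan2( sin Δλ · cos φ₂ , cos φ₁ · sin φ₂ − sin φ₁ · cos φ₂ · cos Δλ )
  = atan2(-0.90243, -0.35386) = -111.411° → normalised to [0°, 360°): 248.589°.

249°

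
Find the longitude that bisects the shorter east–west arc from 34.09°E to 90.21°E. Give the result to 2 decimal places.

Signed shortest Δλ from +34.09° to +90.21° is +56.12°.
Midpoint longitude = +34.09° + (+56.12°)/2 = +34.09° + 28.06° = +62.15°.

62.15°E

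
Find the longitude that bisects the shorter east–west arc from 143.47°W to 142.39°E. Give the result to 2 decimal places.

179.46°E

Signed shortest Δλ from -143.47° to +142.39° is -74.14°.
Midpoint longitude = -143.47° + (-74.14°)/2 = -143.47° − 37.07° = -180.54°.
Normalise into (−180°, 180°]: +179.46°.
(The naïve average (-143.47 + +142.39)/2 = -0.54° is on the wrong side of the globe.)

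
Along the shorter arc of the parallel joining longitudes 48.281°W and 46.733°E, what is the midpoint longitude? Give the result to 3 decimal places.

Signed shortest Δλ from -48.281° to +46.733° is +95.014°.
Midpoint longitude = -48.281° + (+95.014°)/2 = -48.281° + 47.507° = -0.774°.

0.774°W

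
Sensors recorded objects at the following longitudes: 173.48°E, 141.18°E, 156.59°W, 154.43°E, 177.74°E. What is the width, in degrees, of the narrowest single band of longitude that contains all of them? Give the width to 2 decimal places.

Sort the longitudes: -156.59°, +141.18°, +154.43°, +173.48°, +177.74°.
Eastward gaps between consecutive values (wrapping around): 297.77°, 13.25°, 19.05°, 4.26°, 25.67°.
Largest gap = 297.77° ⇒ minimal covering band is its complement: 360° − 297.77° = 62.23°.
Band runs from +141.18° eastward to -156.59°, crossing the antimeridian.

62.23°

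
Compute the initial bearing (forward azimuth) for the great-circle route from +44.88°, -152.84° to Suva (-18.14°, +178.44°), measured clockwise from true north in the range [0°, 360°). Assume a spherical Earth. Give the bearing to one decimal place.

209.5°

Δλ = 178.44 − -152.84 = 331.28°; wrapped into (−180°, 180°]: -28.72°.
θ = atan2( sin Δλ · cos φ₂ , cos φ₁ · sin φ₂ − sin φ₁ · cos φ₂ · cos Δλ )
  = atan2(-0.45665, -0.80867) = -150.547° → normalised to [0°, 360°): 209.453°.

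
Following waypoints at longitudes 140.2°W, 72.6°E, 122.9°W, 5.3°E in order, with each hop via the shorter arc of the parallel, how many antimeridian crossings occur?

Leg 1: -140.2° → +72.6°, shortest Δλ = -147.2° (west) — crosses 180°.
Leg 2: +72.6° → -122.9°, shortest Δλ = 164.5° (east) — crosses 180°.
Leg 3: -122.9° → +5.3°, shortest Δλ = 128.2° (east) — does not cross 180°.
Total crossings: 2.

2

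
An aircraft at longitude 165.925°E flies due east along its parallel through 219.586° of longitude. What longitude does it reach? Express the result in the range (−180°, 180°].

25.511°E

Start at +165.925°; shift +219.586° → +385.511°.
+385.511° lies outside (−180°, 180°]; subtract 360° → +25.511°.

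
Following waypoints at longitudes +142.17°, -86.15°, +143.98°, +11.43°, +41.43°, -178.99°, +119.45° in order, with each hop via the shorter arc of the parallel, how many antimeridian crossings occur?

Leg 1: +142.17° → -86.15°, shortest Δλ = 131.68° (east) — crosses 180°.
Leg 2: -86.15° → +143.98°, shortest Δλ = -129.87° (west) — crosses 180°.
Leg 3: +143.98° → +11.43°, shortest Δλ = -132.55° (west) — does not cross 180°.
Leg 4: +11.43° → +41.43°, shortest Δλ = 30.0° (east) — does not cross 180°.
Leg 5: +41.43° → -178.99°, shortest Δλ = 139.58° (east) — crosses 180°.
Leg 6: -178.99° → +119.45°, shortest Δλ = -61.56° (west) — crosses 180°.
Total crossings: 4.

4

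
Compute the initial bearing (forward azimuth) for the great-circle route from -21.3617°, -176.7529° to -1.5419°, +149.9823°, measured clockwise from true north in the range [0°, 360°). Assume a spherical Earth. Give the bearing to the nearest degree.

297°

Δλ = 149.9823 − -176.7529 = 326.7352°; wrapped into (−180°, 180°]: -33.2648°.
θ = atan2( sin Δλ · cos φ₂ , cos φ₁ · sin φ₂ − sin φ₁ · cos φ₂ · cos Δλ )
  = atan2(-0.54831, 0.27940) = -62.998° → normalised to [0°, 360°): 297.002°.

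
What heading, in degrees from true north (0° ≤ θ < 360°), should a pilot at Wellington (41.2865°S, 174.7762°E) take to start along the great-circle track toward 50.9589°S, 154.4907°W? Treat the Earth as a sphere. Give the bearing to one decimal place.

125.1°

Δλ = -154.4907 − 174.7762 = -329.2669°; wrapped into (−180°, 180°]: 30.7331°.
θ = atan2( sin Δλ · cos φ₂ , cos φ₁ · sin φ₂ − sin φ₁ · cos φ₂ · cos Δλ )
  = atan2(0.32189, -0.22638) = 125.118° → normalised to [0°, 360°): 125.118°.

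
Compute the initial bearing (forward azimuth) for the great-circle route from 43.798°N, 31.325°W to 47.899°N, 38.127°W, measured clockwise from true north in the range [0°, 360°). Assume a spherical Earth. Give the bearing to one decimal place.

313.3°

Δλ = -38.127 − -31.325 = -6.802°.
θ = atan2( sin Δλ · cos φ₂ , cos φ₁ · sin φ₂ − sin φ₁ · cos φ₂ · cos Δλ )
  = atan2(-0.07941, 0.07478) = -46.718° → normalised to [0°, 360°): 313.282°.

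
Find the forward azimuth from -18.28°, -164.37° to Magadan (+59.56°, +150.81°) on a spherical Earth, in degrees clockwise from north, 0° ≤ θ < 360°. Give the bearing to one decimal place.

339.0°

Δλ = 150.81 − -164.37 = 315.18°; wrapped into (−180°, 180°]: -44.82°.
θ = atan2( sin Δλ · cos φ₂ , cos φ₁ · sin φ₂ − sin φ₁ · cos φ₂ · cos Δλ )
  = atan2(-0.35712, 0.93137) = -20.978° → normalised to [0°, 360°): 339.022°.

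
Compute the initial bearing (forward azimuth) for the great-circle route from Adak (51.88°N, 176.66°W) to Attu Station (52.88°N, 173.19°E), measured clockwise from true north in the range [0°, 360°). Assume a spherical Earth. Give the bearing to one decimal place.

283.2°

Δλ = 173.19 − -176.66 = 349.85°; wrapped into (−180°, 180°]: -10.15°.
θ = atan2( sin Δλ · cos φ₂ , cos φ₁ · sin φ₂ − sin φ₁ · cos φ₂ · cos Δλ )
  = atan2(-0.10635, 0.02488) = -76.831° → normalised to [0°, 360°): 283.169°.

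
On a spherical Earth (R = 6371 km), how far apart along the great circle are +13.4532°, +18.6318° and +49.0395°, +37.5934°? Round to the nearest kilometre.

Δλ = 37.5934 − 18.6318 = 18.9616°.
Δφ = 49.0395 − 13.4532 = 35.5863°.
a = sin²(Δφ/2) + cos φ₁ · cos φ₂ · sin²(Δλ/2) = 0.110678.
c = 2·atan2(√a, √(1−a)) = 0.67829 rad → d = 6371·c ≈ 4321.41 km.

4321 km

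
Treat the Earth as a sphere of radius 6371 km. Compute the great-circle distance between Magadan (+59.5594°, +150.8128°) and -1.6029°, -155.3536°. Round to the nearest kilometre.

Δλ = -155.3536 − 150.8128 = -306.1664°; wrapped into (−180°, 180°]: 53.8336°.
Δφ = -1.6029 − 59.5594 = -61.1623°.
a = sin²(Δφ/2) + cos φ₁ · cos φ₂ · sin²(Δλ/2) = 0.362623.
c = 2·atan2(√a, √(1−a)) = 1.29246 rad → d = 6371·c ≈ 8234.28 km.

8234 km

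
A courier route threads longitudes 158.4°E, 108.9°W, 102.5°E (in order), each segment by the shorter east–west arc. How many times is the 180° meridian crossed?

Leg 1: +158.4° → -108.9°, shortest Δλ = 92.7° (east) — crosses 180°.
Leg 2: -108.9° → +102.5°, shortest Δλ = -148.6° (west) — crosses 180°.
Total crossings: 2.

2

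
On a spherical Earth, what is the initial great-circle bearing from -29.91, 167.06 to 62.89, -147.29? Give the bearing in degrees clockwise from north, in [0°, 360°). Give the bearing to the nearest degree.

Δλ = -147.29 − 167.06 = -314.35°; wrapped into (−180°, 180°]: 45.65°.
θ = atan2( sin Δλ · cos φ₂ , cos φ₁ · sin φ₂ − sin φ₁ · cos φ₂ · cos Δλ )
  = atan2(0.32586, 0.93042) = 19.302° → normalised to [0°, 360°): 19.302°.

19°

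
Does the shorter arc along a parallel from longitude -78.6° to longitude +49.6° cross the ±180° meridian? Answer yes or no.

No

Signed shortest Δλ = ((49.6 − -78.6 + 180) mod 360) − 180 = 128.2°.
Going east by 128.2° from -78.6° reaches +49.6° without touching 180°.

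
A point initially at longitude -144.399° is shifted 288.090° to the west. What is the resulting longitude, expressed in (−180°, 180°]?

-72.489°

Start at -144.399°; shift −288.090° → -432.489°.
-432.489° lies outside (−180°, 180°]; add 360° → -72.489°.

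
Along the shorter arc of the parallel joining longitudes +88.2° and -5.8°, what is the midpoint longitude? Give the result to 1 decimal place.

Signed shortest Δλ from +88.2° to -5.8° is -94.0°.
Midpoint longitude = +88.2° + (-94.0°)/2 = +88.2° − 47.0° = +41.2°.

+41.2°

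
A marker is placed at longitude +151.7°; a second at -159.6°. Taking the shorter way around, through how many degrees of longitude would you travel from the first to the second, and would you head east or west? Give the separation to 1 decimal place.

48.7° east

Raw difference: -159.6 − 151.7 = -311.3°.
Normalise into (−180°, 180°]: -311.3° + 360° = 48.7°.
Positive ⇒ the second point lies to the east; separation 48.7°.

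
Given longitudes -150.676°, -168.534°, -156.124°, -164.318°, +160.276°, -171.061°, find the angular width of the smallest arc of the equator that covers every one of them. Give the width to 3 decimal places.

Sort the longitudes: -171.061°, -168.534°, -164.318°, -156.124°, -150.676°, +160.276°.
Eastward gaps between consecutive values (wrapping around): 2.527°, 4.216°, 8.194°, 5.448°, 310.952°, 28.663°.
Largest gap = 310.952° ⇒ minimal covering band is its complement: 360° − 310.952° = 49.048°.
Band runs from +160.276° eastward to -150.676°, crossing the antimeridian.

49.048°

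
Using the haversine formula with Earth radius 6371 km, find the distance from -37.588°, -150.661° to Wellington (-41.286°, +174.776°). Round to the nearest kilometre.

Δλ = 174.776 − -150.661 = 325.437°; wrapped into (−180°, 180°]: -34.563°.
Δφ = -41.286 − -37.588 = -3.698°.
a = sin²(Δφ/2) + cos φ₁ · cos φ₂ · sin²(Δλ/2) = 0.053588.
c = 2·atan2(√a, √(1−a)) = 0.46722 rad → d = 6371·c ≈ 2976.66 km.

2977 km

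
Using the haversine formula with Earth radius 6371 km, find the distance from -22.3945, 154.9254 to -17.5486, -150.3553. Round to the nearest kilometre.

Δλ = -150.3553 − 154.9254 = -305.2807°; wrapped into (−180°, 180°]: 54.7193°.
Δφ = -17.5486 − -22.3945 = 4.8459°.
a = sin²(Δφ/2) + cos φ₁ · cos φ₂ · sin²(Δλ/2) = 0.187979.
c = 2·atan2(√a, √(1−a)) = 0.89689 rad → d = 6371·c ≈ 5714.10 km.

5714 km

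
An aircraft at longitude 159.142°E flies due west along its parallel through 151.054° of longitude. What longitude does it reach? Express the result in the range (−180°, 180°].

8.088°E

Start at +159.142°; shift −151.054° → +8.088°.
+8.088° already lies in (−180°, 180°].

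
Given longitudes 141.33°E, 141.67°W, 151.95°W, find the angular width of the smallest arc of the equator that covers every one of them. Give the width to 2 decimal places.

Sort the longitudes: -151.95°, -141.67°, +141.33°.
Eastward gaps between consecutive values (wrapping around): 10.28°, 283.00°, 66.72°.
Largest gap = 283.00° ⇒ minimal covering band is its complement: 360° − 283.00° = 77.00°.
Band runs from +141.33° eastward to -141.67°, crossing the antimeridian.

77.00°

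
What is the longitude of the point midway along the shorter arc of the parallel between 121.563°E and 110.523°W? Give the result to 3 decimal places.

Signed shortest Δλ from +121.563° to -110.523° is +127.914°.
Midpoint longitude = +121.563° + (+127.914°)/2 = +121.563° + 63.957° = +185.520°.
Normalise into (−180°, 180°]: -174.480°.
(The naïve average (+121.563 + -110.523)/2 = 5.52° is on the wrong side of the globe.)

174.480°W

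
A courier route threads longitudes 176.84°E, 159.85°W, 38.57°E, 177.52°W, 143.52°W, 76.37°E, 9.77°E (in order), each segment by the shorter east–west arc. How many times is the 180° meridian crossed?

4

Leg 1: +176.84° → -159.85°, shortest Δλ = 23.31° (east) — crosses 180°.
Leg 2: -159.85° → +38.57°, shortest Δλ = -161.58° (west) — crosses 180°.
Leg 3: +38.57° → -177.52°, shortest Δλ = 143.91° (east) — crosses 180°.
Leg 4: -177.52° → -143.52°, shortest Δλ = 34.0° (east) — does not cross 180°.
Leg 5: -143.52° → +76.37°, shortest Δλ = -140.11° (west) — crosses 180°.
Leg 6: +76.37° → +9.77°, shortest Δλ = -66.6° (west) — does not cross 180°.
Total crossings: 4.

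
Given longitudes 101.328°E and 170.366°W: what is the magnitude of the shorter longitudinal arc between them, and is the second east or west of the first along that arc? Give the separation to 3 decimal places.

88.306° east

Raw difference: -170.366 − 101.328 = -271.694°.
Normalise into (−180°, 180°]: -271.694° + 360° = 88.306°.
Positive ⇒ the second point lies to the east; separation 88.306°.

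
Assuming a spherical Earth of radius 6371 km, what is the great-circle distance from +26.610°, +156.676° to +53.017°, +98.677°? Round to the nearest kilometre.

5559 km

Δλ = 98.677 − 156.676 = -57.999°.
Δφ = 53.017 − 26.610 = 26.407°.
a = sin²(Δφ/2) + cos φ₁ · cos φ₂ · sin²(Δλ/2) = 0.178585.
c = 2·atan2(√a, √(1−a)) = 0.87261 rad → d = 6371·c ≈ 5559.40 km.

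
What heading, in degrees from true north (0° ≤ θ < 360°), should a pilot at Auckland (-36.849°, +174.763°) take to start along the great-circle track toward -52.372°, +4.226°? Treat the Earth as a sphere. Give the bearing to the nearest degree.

186°

Δλ = 4.226 − 174.763 = -170.537°.
θ = atan2( sin Δλ · cos φ₂ , cos φ₁ · sin φ₂ − sin φ₁ · cos φ₂ · cos Δλ )
  = atan2(-0.10038, -0.99493) = -174.239° → normalised to [0°, 360°): 185.761°.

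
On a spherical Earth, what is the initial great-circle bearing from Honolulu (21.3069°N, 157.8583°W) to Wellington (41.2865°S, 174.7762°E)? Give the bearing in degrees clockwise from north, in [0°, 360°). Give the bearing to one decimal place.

201.9°

Δλ = 174.7762 − -157.8583 = 332.6345°; wrapped into (−180°, 180°]: -27.3655°.
θ = atan2( sin Δλ · cos φ₂ , cos φ₁ · sin φ₂ − sin φ₁ · cos φ₂ · cos Δλ )
  = atan2(-0.34540, -0.85721) = -158.054° → normalised to [0°, 360°): 201.946°.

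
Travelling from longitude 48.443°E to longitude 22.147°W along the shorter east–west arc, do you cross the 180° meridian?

No

Signed shortest Δλ = ((-22.147 − 48.443 + 180) mod 360) − 180 = -70.59°.
Going west by 70.59° from +48.443° reaches -22.147° without touching 180°.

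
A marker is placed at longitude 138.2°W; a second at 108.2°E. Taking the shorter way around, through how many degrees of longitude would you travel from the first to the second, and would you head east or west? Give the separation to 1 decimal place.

Raw difference: 108.2 − -138.2 = 246.4°.
Normalise into (−180°, 180°]: 246.4° − 360° = -113.6°.
Negative ⇒ the second point lies to the west; separation 113.6°.

113.6° west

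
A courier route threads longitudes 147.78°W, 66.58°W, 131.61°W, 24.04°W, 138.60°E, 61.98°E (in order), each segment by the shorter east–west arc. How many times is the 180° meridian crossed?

0

Leg 1: -147.78° → -66.58°, shortest Δλ = 81.2° (east) — does not cross 180°.
Leg 2: -66.58° → -131.61°, shortest Δλ = -65.03° (west) — does not cross 180°.
Leg 3: -131.61° → -24.04°, shortest Δλ = 107.57° (east) — does not cross 180°.
Leg 4: -24.04° → +138.60°, shortest Δλ = 162.64° (east) — does not cross 180°.
Leg 5: +138.60° → +61.98°, shortest Δλ = -76.62° (west) — does not cross 180°.
Total crossings: 0.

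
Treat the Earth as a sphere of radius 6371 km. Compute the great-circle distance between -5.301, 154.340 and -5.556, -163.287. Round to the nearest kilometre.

Δλ = -163.287 − 154.340 = -317.627°; wrapped into (−180°, 180°]: 42.373°.
Δφ = -5.556 − -5.301 = -0.255°.
a = sin²(Δφ/2) + cos φ₁ · cos φ₂ · sin²(Δλ/2) = 0.129449.
c = 2·atan2(√a, √(1−a)) = 0.73609 rad → d = 6371·c ≈ 4689.60 km.

4690 km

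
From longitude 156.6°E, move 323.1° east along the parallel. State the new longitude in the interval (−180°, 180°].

Start at +156.6°; shift +323.1° → +479.7°.
+479.7° lies outside (−180°, 180°]; subtract 360° → +119.7°.

119.7°E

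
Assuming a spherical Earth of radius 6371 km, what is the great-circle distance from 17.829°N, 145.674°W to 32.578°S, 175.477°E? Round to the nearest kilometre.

6963 km

Δλ = 175.477 − -145.674 = 321.151°; wrapped into (−180°, 180°]: -38.849°.
Δφ = -32.578 − 17.829 = -50.407°.
a = sin²(Δφ/2) + cos φ₁ · cos φ₂ · sin²(Δλ/2) = 0.270057.
c = 2·atan2(√a, √(1−a)) = 1.09293 rad → d = 6371·c ≈ 6963.05 km.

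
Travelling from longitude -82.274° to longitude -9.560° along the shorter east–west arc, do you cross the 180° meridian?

No

Signed shortest Δλ = ((-9.560 − -82.274 + 180) mod 360) − 180 = 72.714°.
Going east by 72.714° from -82.274° reaches -9.560° without touching 180°.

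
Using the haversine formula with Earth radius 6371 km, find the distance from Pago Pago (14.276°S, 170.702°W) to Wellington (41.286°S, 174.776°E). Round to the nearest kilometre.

Δλ = 174.776 − -170.702 = 345.478°; wrapped into (−180°, 180°]: -14.522°.
Δφ = -41.286 − -14.276 = -27.010°.
a = sin²(Δφ/2) + cos φ₁ · cos φ₂ · sin²(Δλ/2) = 0.066169.
c = 2·atan2(√a, √(1−a)) = 0.52032 rad → d = 6371·c ≈ 3314.94 km.

3315 km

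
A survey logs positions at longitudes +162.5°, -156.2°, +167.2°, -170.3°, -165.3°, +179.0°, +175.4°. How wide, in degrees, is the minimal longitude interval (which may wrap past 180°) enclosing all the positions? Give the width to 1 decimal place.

41.3°

Sort the longitudes: -170.3°, -165.3°, -156.2°, +162.5°, +167.2°, +175.4°, +179.0°.
Eastward gaps between consecutive values (wrapping around): 5.0°, 9.1°, 318.7°, 4.7°, 8.2°, 3.6°, 10.7°.
Largest gap = 318.7° ⇒ minimal covering band is its complement: 360° − 318.7° = 41.3°.
Band runs from +162.5° eastward to -156.2°, crossing the antimeridian.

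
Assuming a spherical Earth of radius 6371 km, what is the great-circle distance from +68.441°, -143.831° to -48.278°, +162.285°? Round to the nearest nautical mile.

Δλ = 162.285 − -143.831 = 306.116°; wrapped into (−180°, 180°]: -53.884°.
Δφ = -48.278 − 68.441 = -116.719°.
a = sin²(Δφ/2) + cos φ₁ · cos φ₂ · sin²(Δλ/2) = 0.775011.
c = 2·atan2(√a, √(1−a)) = 2.15319 rad → d = 6371·c ≈ 13717.96 km ≈ 7407.10 nmi.

7407 nmi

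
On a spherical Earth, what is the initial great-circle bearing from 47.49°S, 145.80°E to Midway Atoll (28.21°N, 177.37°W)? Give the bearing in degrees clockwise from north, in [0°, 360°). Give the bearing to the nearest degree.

Δλ = -177.37 − 145.80 = -323.17°; wrapped into (−180°, 180°]: 36.83°.
θ = atan2( sin Δλ · cos φ₂ , cos φ₁ · sin φ₂ − sin φ₁ · cos φ₂ · cos Δλ )
  = atan2(0.52824, 0.83937) = 32.184° → normalised to [0°, 360°): 32.184°.

32°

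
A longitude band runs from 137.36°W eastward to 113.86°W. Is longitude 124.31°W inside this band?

Yes

Band width going east from -137.36° to -113.86°: ((-113.86 − -137.36) mod 360) = 23.50°.
Offset of -124.31° east of the west edge: ((-124.31 − -137.36) mod 360) = 13.05°.
13.05° ≤ 23.50° ⇒ inside.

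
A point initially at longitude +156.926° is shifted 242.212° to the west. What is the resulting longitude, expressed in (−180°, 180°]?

-85.286°

Start at +156.926°; shift −242.212° → -85.286°.
-85.286° already lies in (−180°, 180°].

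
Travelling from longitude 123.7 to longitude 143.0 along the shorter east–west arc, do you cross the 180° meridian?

Signed shortest Δλ = ((143.0 − 123.7 + 180) mod 360) − 180 = 19.3°.
Going east by 19.3° from +123.7° reaches +143.0° without touching 180°.

No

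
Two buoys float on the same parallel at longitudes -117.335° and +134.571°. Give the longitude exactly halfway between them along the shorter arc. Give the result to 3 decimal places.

-171.382°

Signed shortest Δλ from -117.335° to +134.571° is -108.094°.
Midpoint longitude = -117.335° + (-108.094°)/2 = -117.335° − 54.047° = -171.382°.
(The naïve average (-117.335 + +134.571)/2 = 8.618° is on the wrong side of the globe.)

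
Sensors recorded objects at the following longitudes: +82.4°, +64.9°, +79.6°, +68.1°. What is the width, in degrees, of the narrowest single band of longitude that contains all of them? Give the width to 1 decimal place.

17.5°

Sort the longitudes: +64.9°, +68.1°, +79.6°, +82.4°.
Eastward gaps between consecutive values (wrapping around): 3.2°, 11.5°, 2.8°, 342.5°.
Largest gap = 342.5° ⇒ minimal covering band is its complement: 360° − 342.5° = 17.5°.
Band runs from +64.9° eastward to +82.4°.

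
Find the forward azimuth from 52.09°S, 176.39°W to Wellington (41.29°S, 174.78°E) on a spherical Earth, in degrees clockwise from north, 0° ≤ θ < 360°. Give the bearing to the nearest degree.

Δλ = 174.78 − -176.39 = 351.17°; wrapped into (−180°, 180°]: -8.83°.
θ = atan2( sin Δλ · cos φ₂ , cos φ₁ · sin φ₂ − sin φ₁ · cos φ₂ · cos Δλ )
  = atan2(-0.11534, 0.18036) = -32.599° → normalised to [0°, 360°): 327.401°.

327°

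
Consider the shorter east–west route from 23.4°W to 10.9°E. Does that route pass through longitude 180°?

Signed shortest Δλ = ((10.9 − -23.4 + 180) mod 360) − 180 = 34.3°.
Going east by 34.3° from -23.4° reaches +10.9° without touching 180°.

No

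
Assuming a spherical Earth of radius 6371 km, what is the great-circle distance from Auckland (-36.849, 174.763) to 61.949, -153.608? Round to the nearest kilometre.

11348 km

Δλ = -153.608 − 174.763 = -328.371°; wrapped into (−180°, 180°]: 31.629°.
Δφ = 61.949 − -36.849 = 98.798°.
a = sin²(Δφ/2) + cos φ₁ · cos φ₂ · sin²(Δλ/2) = 0.604424.
c = 2·atan2(√a, √(1−a)) = 1.78119 rad → d = 6371·c ≈ 11347.98 km.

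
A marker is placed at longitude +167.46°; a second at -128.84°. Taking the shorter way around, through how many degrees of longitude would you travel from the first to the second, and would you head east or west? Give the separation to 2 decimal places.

63.70° east

Raw difference: -128.84 − 167.46 = -296.3°.
Normalise into (−180°, 180°]: -296.3° + 360° = 63.7°.
Positive ⇒ the second point lies to the east; separation 63.70°.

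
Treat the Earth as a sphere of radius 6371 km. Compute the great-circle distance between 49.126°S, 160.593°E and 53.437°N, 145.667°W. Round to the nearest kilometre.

Δλ = -145.667 − 160.593 = -306.260°; wrapped into (−180°, 180°]: 53.740°.
Δφ = 53.437 − -49.126 = 102.563°.
a = sin²(Δφ/2) + cos φ₁ · cos φ₂ · sin²(Δλ/2) = 0.688389.
c = 2·atan2(√a, √(1−a)) = 1.95711 rad → d = 6371·c ≈ 12468.76 km.

12469 km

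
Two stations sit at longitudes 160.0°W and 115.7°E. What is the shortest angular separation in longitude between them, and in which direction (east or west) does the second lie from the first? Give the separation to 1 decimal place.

84.3° west

Raw difference: 115.7 − -160.0 = 275.7°.
Normalise into (−180°, 180°]: 275.7° − 360° = -84.3°.
Negative ⇒ the second point lies to the west; separation 84.3°.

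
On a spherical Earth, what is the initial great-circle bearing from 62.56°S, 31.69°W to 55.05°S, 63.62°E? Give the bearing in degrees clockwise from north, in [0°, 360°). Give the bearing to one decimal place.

Δλ = 63.62 − -31.69 = 95.31°.
θ = atan2( sin Δλ · cos φ₂ , cos φ₁ · sin φ₂ − sin φ₁ · cos φ₂ · cos Δλ )
  = atan2(0.57040, -0.42476) = 126.674° → normalised to [0°, 360°): 126.674°.

126.7°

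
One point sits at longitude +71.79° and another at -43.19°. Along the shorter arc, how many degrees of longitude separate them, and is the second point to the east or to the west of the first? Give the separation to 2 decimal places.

114.98° west

Raw difference: -43.19 − 71.79 = -114.98°.
Normalise into (−180°, 180°]: -114.98° stays -114.98°.
Negative ⇒ the second point lies to the west; separation 114.98°.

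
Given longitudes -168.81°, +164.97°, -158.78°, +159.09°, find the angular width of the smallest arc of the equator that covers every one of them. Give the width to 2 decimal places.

Sort the longitudes: -168.81°, -158.78°, +159.09°, +164.97°.
Eastward gaps between consecutive values (wrapping around): 10.03°, 317.87°, 5.88°, 26.22°.
Largest gap = 317.87° ⇒ minimal covering band is its complement: 360° − 317.87° = 42.13°.
Band runs from +159.09° eastward to -158.78°, crossing the antimeridian.

42.13°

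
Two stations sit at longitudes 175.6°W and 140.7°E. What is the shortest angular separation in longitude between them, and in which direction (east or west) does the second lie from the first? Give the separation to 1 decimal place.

Raw difference: 140.7 − -175.6 = 316.3°.
Normalise into (−180°, 180°]: 316.3° − 360° = -43.7°.
Negative ⇒ the second point lies to the west; separation 43.7°.

43.7° west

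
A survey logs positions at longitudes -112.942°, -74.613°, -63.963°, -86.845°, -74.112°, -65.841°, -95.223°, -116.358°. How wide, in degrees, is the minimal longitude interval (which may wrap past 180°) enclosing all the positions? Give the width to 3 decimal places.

Sort the longitudes: -116.358°, -112.942°, -95.223°, -86.845°, -74.613°, -74.112°, -65.841°, -63.963°.
Eastward gaps between consecutive values (wrapping around): 3.416°, 17.719°, 8.378°, 12.232°, 0.501°, 8.271°, 1.878°, 307.605°.
Largest gap = 307.605° ⇒ minimal covering band is its complement: 360° − 307.605° = 52.395°.
Band runs from -116.358° eastward to -63.963°.

52.395°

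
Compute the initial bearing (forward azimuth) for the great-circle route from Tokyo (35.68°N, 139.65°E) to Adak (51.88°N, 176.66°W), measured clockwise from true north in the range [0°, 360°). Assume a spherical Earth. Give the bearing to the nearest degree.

48°

Δλ = -176.66 − 139.65 = -316.31°; wrapped into (−180°, 180°]: 43.69°.
θ = atan2( sin Δλ · cos φ₂ , cos φ₁ · sin φ₂ − sin φ₁ · cos φ₂ · cos Δλ )
  = atan2(0.42641, 0.37869) = 48.392° → normalised to [0°, 360°): 48.392°.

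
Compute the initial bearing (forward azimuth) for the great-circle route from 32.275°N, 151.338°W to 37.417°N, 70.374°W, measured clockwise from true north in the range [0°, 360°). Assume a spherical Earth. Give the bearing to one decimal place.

60.3°

Δλ = -70.374 − -151.338 = 80.964°.
θ = atan2( sin Δλ · cos φ₂ , cos φ₁ · sin φ₂ − sin φ₁ · cos φ₂ · cos Δλ )
  = atan2(0.78438, 0.44712) = 60.315° → normalised to [0°, 360°): 60.315°.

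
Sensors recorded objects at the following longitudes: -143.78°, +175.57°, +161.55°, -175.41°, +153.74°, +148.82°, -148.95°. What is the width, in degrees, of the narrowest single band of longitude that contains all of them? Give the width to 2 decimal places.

Sort the longitudes: -175.41°, -148.95°, -143.78°, +148.82°, +153.74°, +161.55°, +175.57°.
Eastward gaps between consecutive values (wrapping around): 26.46°, 5.17°, 292.60°, 4.92°, 7.81°, 14.02°, 9.02°.
Largest gap = 292.60° ⇒ minimal covering band is its complement: 360° − 292.60° = 67.40°.
Band runs from +148.82° eastward to -143.78°, crossing the antimeridian.

67.40°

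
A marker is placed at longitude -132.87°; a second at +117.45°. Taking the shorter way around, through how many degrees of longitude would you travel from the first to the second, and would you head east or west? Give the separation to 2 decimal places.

Raw difference: 117.45 − -132.87 = 250.32°.
Normalise into (−180°, 180°]: 250.32° − 360° = -109.68°.
Negative ⇒ the second point lies to the west; separation 109.68°.

109.68° west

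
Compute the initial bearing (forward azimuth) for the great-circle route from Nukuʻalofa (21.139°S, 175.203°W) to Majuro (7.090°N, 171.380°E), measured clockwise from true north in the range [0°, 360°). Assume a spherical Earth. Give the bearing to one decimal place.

Δλ = 171.380 − -175.203 = 346.583°; wrapped into (−180°, 180°]: -13.417°.
θ = atan2( sin Δλ · cos φ₂ , cos φ₁ · sin φ₂ − sin φ₁ · cos φ₂ · cos Δλ )
  = atan2(-0.23026, 0.46323) = -26.431° → normalised to [0°, 360°): 333.569°.

333.6°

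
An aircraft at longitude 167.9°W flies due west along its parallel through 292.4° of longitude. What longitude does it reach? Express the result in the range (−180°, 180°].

Start at -167.9°; shift −292.4° → -460.3°.
-460.3° lies outside (−180°, 180°]; add 360° → -100.3°.

100.3°W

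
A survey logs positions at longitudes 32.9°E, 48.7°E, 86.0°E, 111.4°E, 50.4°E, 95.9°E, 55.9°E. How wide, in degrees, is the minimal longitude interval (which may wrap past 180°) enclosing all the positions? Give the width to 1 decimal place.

78.5°

Sort the longitudes: +32.9°, +48.7°, +50.4°, +55.9°, +86.0°, +95.9°, +111.4°.
Eastward gaps between consecutive values (wrapping around): 15.8°, 1.7°, 5.5°, 30.1°, 9.9°, 15.5°, 281.5°.
Largest gap = 281.5° ⇒ minimal covering band is its complement: 360° − 281.5° = 78.5°.
Band runs from +32.9° eastward to +111.4°.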